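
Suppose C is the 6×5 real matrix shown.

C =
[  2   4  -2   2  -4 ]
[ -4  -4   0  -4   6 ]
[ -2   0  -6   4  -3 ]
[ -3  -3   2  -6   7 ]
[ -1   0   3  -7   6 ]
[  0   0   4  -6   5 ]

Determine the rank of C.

Row reduce to echelon form.
R2 ← R2 + (2)·R1: [0, 4, -4, 0, -2]
R3 ← R3 + R1: [0, 4, -8, 6, -7]
R4 ← R4 + (3/2)·R1: [0, 3, -1, -3, 1]
R5 ← R5 + (1/2)·R1: [0, 2, 2, -6, 4]
R3 ← R3 − R2: [0, 0, -4, 6, -5]
R4 ← R4 − (3/4)·R2: [0, 0, 2, -3, 5/2]
R5 ← R5 − (1/2)·R2: [0, 0, 4, -6, 5]
R4 ← R4 + (1/2)·R3: [0, 0, 0, 0, 0]
R5 ← R5 + R3: [0, 0, 0, 0, 0]
R6 ← R6 + R3: [0, 0, 0, 0, 0]
Echelon form has 3 nonzero rows, so rank(C) = 3.

3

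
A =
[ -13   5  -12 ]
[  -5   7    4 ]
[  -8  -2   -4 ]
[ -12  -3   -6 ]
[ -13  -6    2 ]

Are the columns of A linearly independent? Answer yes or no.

yes

Row reduce A to echelon form.
R2 ← R2 − (5/13)·R1: [0, 66/13, 112/13]
R3 ← R3 − (8/13)·R1: [0, -66/13, 44/13]
R4 ← R4 − (12/13)·R1: [0, -99/13, 66/13]
R5 ← R5 − R1: [0, -11, 14]
R3 ← R3 + R2: [0, 0, 12]
R4 ← R4 + (3/2)·R2: [0, 0, 18]
R5 ← R5 + (13/6)·R2: [0, 0, 98/3]
R4 ← R4 − (3/2)·R3: [0, 0, 0]
R5 ← R5 − (49/18)·R3: [0, 0, 0]
3 pivots among 3 columns.
Every column is a pivot column, so the columns are linearly independent.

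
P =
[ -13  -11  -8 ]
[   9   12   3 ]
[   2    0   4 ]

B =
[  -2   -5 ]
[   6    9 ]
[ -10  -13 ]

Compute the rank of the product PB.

First compute PB:
[[ 40,  70],
 [ 24,  24],
 [-44, -62]]
Now row reduce the product.
R2 ← R2 − (3/5)·R1: [0, -18]
R3 ← R3 + (11/10)·R1: [0, 15]
R3 ← R3 + (5/6)·R2: [0, 0]
2 nonzero rows, so rank(PB) = 2.

2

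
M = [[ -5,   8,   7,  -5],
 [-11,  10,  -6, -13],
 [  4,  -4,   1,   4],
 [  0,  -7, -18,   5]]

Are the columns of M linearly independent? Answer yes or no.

Row reduce M to echelon form.
R2 ← R2 − (11/5)·R1: [0, -38/5, -107/5, -2]
R3 ← R3 + (4/5)·R1: [0, 12/5, 33/5, 0]
R3 ← R3 + (6/19)·R2: [0, 0, -3/19, -12/19]
R4 ← R4 − (35/38)·R2: [0, 0, 65/38, 130/19]
R4 ← R4 + (65/6)·R3: [0, 0, 0, 0]
3 pivots among 4 columns.
Only 3 < 4 pivot columns, so the columns are linearly dependent.

no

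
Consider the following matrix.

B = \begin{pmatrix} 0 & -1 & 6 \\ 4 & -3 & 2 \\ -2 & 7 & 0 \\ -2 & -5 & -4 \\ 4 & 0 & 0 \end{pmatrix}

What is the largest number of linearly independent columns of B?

3

Row reduce to echelon form.
Swap R1 ↔ R2
R3 ← R3 + (1/2)·R1: [0, 11/2, 1]
R4 ← R4 + (1/2)·R1: [0, -13/2, -3]
R5 ← R5 − R1: [0, 3, -2]
R3 ← R3 + (11/2)·R2: [0, 0, 34]
R4 ← R4 − (13/2)·R2: [0, 0, -42]
R5 ← R5 + (3)·R2: [0, 0, 16]
R4 ← R4 + (21/17)·R3: [0, 0, 0]
R5 ← R5 − (8/17)·R3: [0, 0, 0]
Echelon form has 3 nonzero rows, so rank(B) = 3.
The rank gives the maximum number of linearly independent columns: 3.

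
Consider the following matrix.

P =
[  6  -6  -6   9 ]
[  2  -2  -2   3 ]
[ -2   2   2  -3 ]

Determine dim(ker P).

Row reduce to echelon form.
R2 ← R2 − (1/3)·R1: [0, 0, 0, 0]
R3 ← R3 + (1/3)·R1: [0, 0, 0, 0]
1 nonzero row, so rank(P) = 1.
P has 4 columns; by rank–nullity, nullity = 4 − 1 = 3.

3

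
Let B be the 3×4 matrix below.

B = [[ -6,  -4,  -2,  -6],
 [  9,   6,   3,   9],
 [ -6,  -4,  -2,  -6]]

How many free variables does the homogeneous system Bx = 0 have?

Row reduce to echelon form.
R2 ← R2 + (3/2)·R1: [0, 0, 0, 0]
R3 ← R3 − R1: [0, 0, 0, 0]
1 nonzero row, so rank(B) = 1.
B has 4 columns; by rank–nullity, nullity = 4 − 1 = 3.

3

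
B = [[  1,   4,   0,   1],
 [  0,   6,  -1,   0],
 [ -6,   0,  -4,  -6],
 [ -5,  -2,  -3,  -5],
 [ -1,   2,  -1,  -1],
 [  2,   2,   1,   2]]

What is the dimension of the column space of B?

2

Row reduce to echelon form.
R3 ← R3 + (6)·R1: [0, 24, -4, 0]
R4 ← R4 + (5)·R1: [0, 18, -3, 0]
R5 ← R5 + R1: [0, 6, -1, 0]
R6 ← R6 − (2)·R1: [0, -6, 1, 0]
R3 ← R3 − (4)·R2: [0, 0, 0, 0]
R4 ← R4 − (3)·R2: [0, 0, 0, 0]
R5 ← R5 − R2: [0, 0, 0, 0]
R6 ← R6 + R2: [0, 0, 0, 0]
Echelon form has 2 nonzero rows, so rank(B) = 2.
The column space has dimension equal to the rank: 2.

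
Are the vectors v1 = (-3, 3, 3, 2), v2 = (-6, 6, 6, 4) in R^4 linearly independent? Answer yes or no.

Form the matrix with these vectors as rows and row reduce.
R2 ← R2 − (2)·R1: [0, 0, 0, 0]
1 nonzero row, so the 2 vectors span a space of dimension 1.
Since 1 < 2, the vectors are linearly dependent.

no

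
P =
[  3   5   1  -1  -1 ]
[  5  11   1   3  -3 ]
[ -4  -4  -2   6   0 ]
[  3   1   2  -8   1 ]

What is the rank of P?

Row reduce to echelon form.
R2 ← R2 − (5/3)·R1: [0, 8/3, -2/3, 14/3, -4/3]
R3 ← R3 + (4/3)·R1: [0, 8/3, -2/3, 14/3, -4/3]
R4 ← R4 − R1: [0, -4, 1, -7, 2]
R3 ← R3 − R2: [0, 0, 0, 0, 0]
R4 ← R4 + (3/2)·R2: [0, 0, 0, 0, 0]
Echelon form has 2 nonzero rows, so rank(P) = 2.

2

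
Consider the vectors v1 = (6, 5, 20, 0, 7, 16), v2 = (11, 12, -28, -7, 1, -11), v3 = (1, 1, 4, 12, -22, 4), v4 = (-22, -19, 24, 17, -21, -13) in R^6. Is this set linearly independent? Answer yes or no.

yes

Form the matrix with these vectors as rows and row reduce.
R2 ← R2 − (11/6)·R1: [0, 17/6, -194/3, -7, -71/6, -121/3]
R3 ← R3 − (1/6)·R1: [0, 1/6, 2/3, 12, -139/6, 4/3]
R4 ← R4 + (11/3)·R1: [0, -2/3, 292/3, 17, 14/3, 137/3]
R3 ← R3 − (1/17)·R2: [0, 0, 76/17, 211/17, -382/17, 63/17]
R4 ← R4 + (4/17)·R2: [0, 0, 1396/17, 261/17, 32/17, 615/17]
R4 ← R4 − (349/19)·R3: [0, 0, 0, -4040/19, 7878/19, -606/19]
4 nonzero rows, so the 4 vectors span a space of dimension 4.
Since 4 = 4, the vectors are linearly independent.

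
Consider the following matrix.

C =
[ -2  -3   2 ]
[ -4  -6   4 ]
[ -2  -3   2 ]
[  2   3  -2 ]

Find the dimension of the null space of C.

Row reduce to echelon form.
R2 ← R2 − (2)·R1: [0, 0, 0]
R3 ← R3 − R1: [0, 0, 0]
R4 ← R4 + R1: [0, 0, 0]
1 nonzero row, so rank(C) = 1.
C has 3 columns; by rank–nullity, nullity = 3 − 1 = 2.

2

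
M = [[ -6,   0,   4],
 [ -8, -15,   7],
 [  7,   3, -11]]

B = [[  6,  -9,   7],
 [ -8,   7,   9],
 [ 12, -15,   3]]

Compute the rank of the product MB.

2

First compute MB:
[[ 12,  -6, -30],
 [156, -138, -170],
 [-114, 123,  43]]
Now row reduce the product.
R2 ← R2 − (13)·R1: [0, -60, 220]
R3 ← R3 + (19/2)·R1: [0, 66, -242]
R3 ← R3 + (11/10)·R2: [0, 0, 0]
2 nonzero rows, so rank(MB) = 2.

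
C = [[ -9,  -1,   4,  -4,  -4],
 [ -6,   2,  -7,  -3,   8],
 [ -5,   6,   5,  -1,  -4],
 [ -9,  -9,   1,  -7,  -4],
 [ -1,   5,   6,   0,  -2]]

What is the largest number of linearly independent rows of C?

Row reduce to echelon form.
R2 ← R2 − (2/3)·R1: [0, 8/3, -29/3, -1/3, 32/3]
R3 ← R3 − (5/9)·R1: [0, 59/9, 25/9, 11/9, -16/9]
R4 ← R4 − R1: [0, -8, -3, -3, 0]
R5 ← R5 − (1/9)·R1: [0, 46/9, 50/9, 4/9, -14/9]
R3 ← R3 − (59/24)·R2: [0, 0, 637/24, 49/24, -28]
R4 ← R4 + (3)·R2: [0, 0, -32, -4, 32]
R5 ← R5 − (23/12)·R2: [0, 0, 289/12, 13/12, -22]
R4 ← R4 + (768/637)·R3: [0, 0, 0, -20/13, -160/91]
R5 ← R5 − (578/637)·R3: [0, 0, 0, -10/13, 310/91]
R5 ← R5 − (1/2)·R4: [0, 0, 0, 0, 30/7]
Echelon form has 5 nonzero rows, so rank(C) = 5.
The rank gives the maximum number of linearly independent rows: 5.

5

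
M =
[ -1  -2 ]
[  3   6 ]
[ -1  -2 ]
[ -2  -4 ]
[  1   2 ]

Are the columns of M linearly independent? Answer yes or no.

Row reduce M to echelon form.
R2 ← R2 + (3)·R1: [0, 0]
R3 ← R3 − R1: [0, 0]
R4 ← R4 − (2)·R1: [0, 0]
R5 ← R5 + R1: [0, 0]
1 pivot among 2 columns.
Only 1 < 2 pivot columns, so the columns are linearly dependent.

no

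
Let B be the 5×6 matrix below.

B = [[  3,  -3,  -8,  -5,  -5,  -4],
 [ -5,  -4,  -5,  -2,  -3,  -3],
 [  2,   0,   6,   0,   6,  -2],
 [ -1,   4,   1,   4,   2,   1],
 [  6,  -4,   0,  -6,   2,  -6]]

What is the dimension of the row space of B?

4

Row reduce to echelon form.
R2 ← R2 + (5/3)·R1: [0, -9, -55/3, -31/3, -34/3, -29/3]
R3 ← R3 − (2/3)·R1: [0, 2, 34/3, 10/3, 28/3, 2/3]
R4 ← R4 + (1/3)·R1: [0, 3, -5/3, 7/3, 1/3, -1/3]
R5 ← R5 − (2)·R1: [0, 2, 16, 4, 12, 2]
R3 ← R3 + (2/9)·R2: [0, 0, 196/27, 28/27, 184/27, -40/27]
R4 ← R4 + (1/3)·R2: [0, 0, -70/9, -10/9, -31/9, -32/9]
R5 ← R5 + (2/9)·R2: [0, 0, 322/27, 46/27, 256/27, -4/27]
R4 ← R4 + (15/14)·R3: [0, 0, 0, 0, 27/7, -36/7]
R5 ← R5 − (23/14)·R3: [0, 0, 0, 0, -12/7, 16/7]
R5 ← R5 + (4/9)·R4: [0, 0, 0, 0, 0, 0]
Echelon form has 4 nonzero rows, so rank(B) = 4.
The row space has dimension equal to the rank: 4.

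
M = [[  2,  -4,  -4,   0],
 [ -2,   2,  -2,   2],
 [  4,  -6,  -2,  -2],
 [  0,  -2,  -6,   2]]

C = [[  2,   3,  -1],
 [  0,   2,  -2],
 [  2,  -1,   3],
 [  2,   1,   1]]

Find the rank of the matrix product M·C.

1

First compute MC:
[[ -4,   2,  -6],
 [ -4,   2,  -6],
 [  0,   0,   0],
 [ -8,   4, -12]]
Now row reduce the product.
R2 ← R2 − R1: [0, 0, 0]
R4 ← R4 − (2)·R1: [0, 0, 0]
1 nonzero row, so rank(MC) = 1.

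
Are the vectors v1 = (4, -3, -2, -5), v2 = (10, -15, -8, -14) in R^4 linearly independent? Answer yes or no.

Form the matrix with these vectors as rows and row reduce.
R2 ← R2 − (5/2)·R1: [0, -15/2, -3, -3/2]
2 nonzero rows, so the 2 vectors span a space of dimension 2.
Since 2 = 2, the vectors are linearly independent.

yes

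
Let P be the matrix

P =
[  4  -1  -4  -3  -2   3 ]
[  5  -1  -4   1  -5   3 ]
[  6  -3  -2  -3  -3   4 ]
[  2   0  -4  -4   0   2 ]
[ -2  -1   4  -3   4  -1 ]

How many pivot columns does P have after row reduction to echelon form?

Row reduce to echelon form.
R2 ← R2 − (5/4)·R1: [0, 1/4, 1, 19/4, -5/2, -3/4]
R3 ← R3 − (3/2)·R1: [0, -3/2, 4, 3/2, 0, -1/2]
R4 ← R4 − (1/2)·R1: [0, 1/2, -2, -5/2, 1, 1/2]
R5 ← R5 + (1/2)·R1: [0, -3/2, 2, -9/2, 3, 1/2]
R3 ← R3 + (6)·R2: [0, 0, 10, 30, -15, -5]
R4 ← R4 − (2)·R2: [0, 0, -4, -12, 6, 2]
R5 ← R5 + (6)·R2: [0, 0, 8, 24, -12, -4]
R4 ← R4 + (2/5)·R3: [0, 0, 0, 0, 0, 0]
R5 ← R5 − (4/5)·R3: [0, 0, 0, 0, 0, 0]
Echelon form has 3 nonzero rows, so rank(P) = 3.
Each nonzero row contributes one pivot column: 3 pivot columns.

3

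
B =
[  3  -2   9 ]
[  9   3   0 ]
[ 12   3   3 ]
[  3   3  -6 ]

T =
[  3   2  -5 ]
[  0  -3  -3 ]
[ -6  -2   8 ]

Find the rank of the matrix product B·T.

First compute BT:
[[-45,  -6,  63],
 [ 27,   9, -54],
 [ 18,   9, -45],
 [ 45,   9, -72]]
Now row reduce the product.
R2 ← R2 + (3/5)·R1: [0, 27/5, -81/5]
R3 ← R3 + (2/5)·R1: [0, 33/5, -99/5]
R4 ← R4 + R1: [0, 3, -9]
R3 ← R3 − (11/9)·R2: [0, 0, 0]
R4 ← R4 − (5/9)·R2: [0, 0, 0]
2 nonzero rows, so rank(BT) = 2.

2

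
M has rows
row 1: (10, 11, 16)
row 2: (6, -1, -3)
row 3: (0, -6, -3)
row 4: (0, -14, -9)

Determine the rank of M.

Row reduce to echelon form.
R2 ← R2 − (3/5)·R1: [0, -38/5, -63/5]
R3 ← R3 − (15/19)·R2: [0, 0, 132/19]
R4 ← R4 − (35/19)·R2: [0, 0, 270/19]
R4 ← R4 − (45/22)·R3: [0, 0, 0]
Echelon form has 3 nonzero rows, so rank(M) = 3.

3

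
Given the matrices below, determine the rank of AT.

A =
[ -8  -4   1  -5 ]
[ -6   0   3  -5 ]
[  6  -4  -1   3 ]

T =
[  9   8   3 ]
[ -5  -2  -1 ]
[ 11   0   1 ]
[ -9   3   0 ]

2

First compute AT:
[[  4, -71, -19],
 [ 24, -63, -15],
 [ 36,  65,  21]]
Now row reduce the product.
R2 ← R2 − (6)·R1: [0, 363, 99]
R3 ← R3 − (9)·R1: [0, 704, 192]
R3 ← R3 − (64/33)·R2: [0, 0, 0]
2 nonzero rows, so rank(AT) = 2.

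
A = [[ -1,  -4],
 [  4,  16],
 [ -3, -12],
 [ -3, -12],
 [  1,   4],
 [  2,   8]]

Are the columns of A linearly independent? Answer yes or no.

no

Row reduce A to echelon form.
R2 ← R2 + (4)·R1: [0, 0]
R3 ← R3 − (3)·R1: [0, 0]
R4 ← R4 − (3)·R1: [0, 0]
R5 ← R5 + R1: [0, 0]
R6 ← R6 + (2)·R1: [0, 0]
1 pivot among 2 columns.
Only 1 < 2 pivot columns, so the columns are linearly dependent.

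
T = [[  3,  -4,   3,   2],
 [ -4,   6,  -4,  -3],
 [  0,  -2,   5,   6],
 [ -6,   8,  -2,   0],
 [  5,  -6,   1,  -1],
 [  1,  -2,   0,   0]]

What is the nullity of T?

Row reduce to echelon form.
R2 ← R2 + (4/3)·R1: [0, 2/3, 0, -1/3]
R4 ← R4 + (2)·R1: [0, 0, 4, 4]
R5 ← R5 − (5/3)·R1: [0, 2/3, -4, -13/3]
R6 ← R6 − (1/3)·R1: [0, -2/3, -1, -2/3]
R3 ← R3 + (3)·R2: [0, 0, 5, 5]
R5 ← R5 − R2: [0, 0, -4, -4]
R6 ← R6 + R2: [0, 0, -1, -1]
R4 ← R4 − (4/5)·R3: [0, 0, 0, 0]
R5 ← R5 + (4/5)·R3: [0, 0, 0, 0]
R6 ← R6 + (1/5)·R3: [0, 0, 0, 0]
3 nonzero rows, so rank(T) = 3.
T has 4 columns; by rank–nullity, nullity = 4 − 3 = 1.

1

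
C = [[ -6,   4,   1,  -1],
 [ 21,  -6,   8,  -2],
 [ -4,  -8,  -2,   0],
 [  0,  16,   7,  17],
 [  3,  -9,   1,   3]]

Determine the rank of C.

Row reduce to echelon form.
R2 ← R2 + (7/2)·R1: [0, 8, 23/2, -11/2]
R3 ← R3 − (2/3)·R1: [0, -32/3, -8/3, 2/3]
R5 ← R5 + (1/2)·R1: [0, -7, 3/2, 5/2]
R3 ← R3 + (4/3)·R2: [0, 0, 38/3, -20/3]
R4 ← R4 − (2)·R2: [0, 0, -16, 28]
R5 ← R5 + (7/8)·R2: [0, 0, 185/16, -37/16]
R4 ← R4 + (24/19)·R3: [0, 0, 0, 372/19]
R5 ← R5 − (555/608)·R3: [0, 0, 0, 1147/304]
R5 ← R5 − (37/192)·R4: [0, 0, 0, 0]
Echelon form has 4 nonzero rows, so rank(C) = 4.

4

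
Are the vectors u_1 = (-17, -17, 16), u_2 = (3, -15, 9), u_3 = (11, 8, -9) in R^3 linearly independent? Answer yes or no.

Form the matrix with these vectors as rows and row reduce.
R2 ← R2 + (3/17)·R1: [0, -18, 201/17]
R3 ← R3 + (11/17)·R1: [0, -3, 23/17]
R3 ← R3 − (1/6)·R2: [0, 0, -21/34]
3 nonzero rows, so the 3 vectors span a space of dimension 3.
Since 3 = 3, the vectors are linearly independent.

yes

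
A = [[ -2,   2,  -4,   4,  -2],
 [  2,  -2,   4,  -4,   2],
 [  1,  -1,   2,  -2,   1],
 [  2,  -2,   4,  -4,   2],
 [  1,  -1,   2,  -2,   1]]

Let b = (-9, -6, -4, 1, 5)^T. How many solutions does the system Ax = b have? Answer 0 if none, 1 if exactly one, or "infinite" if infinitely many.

Row reduce the augmented matrix [A | b].
R2 ← R2 + R1: [0, 0, 0, 0, 0, -15]
R3 ← R3 + (1/2)·R1: [0, 0, 0, 0, 0, -17/2]
R4 ← R4 + R1: [0, 0, 0, 0, 0, -8]
R5 ← R5 + (1/2)·R1: [0, 0, 0, 0, 0, 1/2]
R3 ← R3 − (17/30)·R2: [0, 0, 0, 0, 0, 0]
R4 ← R4 − (8/15)·R2: [0, 0, 0, 0, 0, 0]
R5 ← R5 + (1/30)·R2: [0, 0, 0, 0, 0, 0]
The echelon form has 2 nonzero rows; the last pivot sits in the augmented column, so rank(A) = 1 but rank([A|b]) = 2.
Since the ranks differ, the system is inconsistent.
It has no solutions.

0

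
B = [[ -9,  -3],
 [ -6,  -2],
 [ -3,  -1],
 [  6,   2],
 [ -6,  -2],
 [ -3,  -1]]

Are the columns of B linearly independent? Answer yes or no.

Row reduce B to echelon form.
R2 ← R2 − (2/3)·R1: [0, 0]
R3 ← R3 − (1/3)·R1: [0, 0]
R4 ← R4 + (2/3)·R1: [0, 0]
R5 ← R5 − (2/3)·R1: [0, 0]
R6 ← R6 − (1/3)·R1: [0, 0]
1 pivot among 2 columns.
Only 1 < 2 pivot columns, so the columns are linearly dependent.

no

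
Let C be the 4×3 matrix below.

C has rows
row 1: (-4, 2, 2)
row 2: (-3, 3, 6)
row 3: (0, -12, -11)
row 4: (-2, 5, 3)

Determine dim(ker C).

Row reduce to echelon form.
R2 ← R2 − (3/4)·R1: [0, 3/2, 9/2]
R4 ← R4 − (1/2)·R1: [0, 4, 2]
R3 ← R3 + (8)·R2: [0, 0, 25]
R4 ← R4 − (8/3)·R2: [0, 0, -10]
R4 ← R4 + (2/5)·R3: [0, 0, 0]
3 nonzero rows, so rank(C) = 3.
C has 3 columns; by rank–nullity, nullity = 3 − 3 = 0.

0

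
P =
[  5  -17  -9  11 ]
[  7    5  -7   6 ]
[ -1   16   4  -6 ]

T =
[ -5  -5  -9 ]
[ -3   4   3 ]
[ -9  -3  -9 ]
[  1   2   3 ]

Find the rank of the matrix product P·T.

First compute PT:
[[118, -44,  18],
 [ 19,  18,  33],
 [-85,  45,   3]]
Now row reduce the product.
R2 ← R2 − (19/118)·R1: [0, 1480/59, 1776/59]
R3 ← R3 + (85/118)·R1: [0, 785/59, 942/59]
R3 ← R3 − (157/296)·R2: [0, 0, 0]
2 nonzero rows, so rank(PT) = 2.

2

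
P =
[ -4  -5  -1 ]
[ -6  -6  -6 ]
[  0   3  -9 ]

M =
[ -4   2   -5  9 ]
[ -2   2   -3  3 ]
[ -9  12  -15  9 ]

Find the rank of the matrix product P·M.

2

First compute PM:
[[ 35, -30,  50, -60],
 [ 90, -96, 138, -126],
 [ 75, -102, 126, -72]]
Now row reduce the product.
R2 ← R2 − (18/7)·R1: [0, -132/7, 66/7, 198/7]
R3 ← R3 − (15/7)·R1: [0, -264/7, 132/7, 396/7]
R3 ← R3 − (2)·R2: [0, 0, 0, 0]
2 nonzero rows, so rank(PM) = 2.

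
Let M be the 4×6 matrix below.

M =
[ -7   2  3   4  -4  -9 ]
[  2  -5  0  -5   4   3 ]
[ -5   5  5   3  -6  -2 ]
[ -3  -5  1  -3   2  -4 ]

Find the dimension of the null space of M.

Row reduce to echelon form.
R2 ← R2 + (2/7)·R1: [0, -31/7, 6/7, -27/7, 20/7, 3/7]
R3 ← R3 − (5/7)·R1: [0, 25/7, 20/7, 1/7, -22/7, 31/7]
R4 ← R4 − (3/7)·R1: [0, -41/7, -2/7, -33/7, 26/7, -1/7]
R3 ← R3 + (25/31)·R2: [0, 0, 110/31, -92/31, -26/31, 148/31]
R4 ← R4 − (41/31)·R2: [0, 0, -44/31, 12/31, -2/31, -22/31]
R4 ← R4 + (2/5)·R3: [0, 0, 0, -4/5, -2/5, 6/5]
4 nonzero rows, so rank(M) = 4.
M has 6 columns; by rank–nullity, nullity = 6 − 4 = 2.

2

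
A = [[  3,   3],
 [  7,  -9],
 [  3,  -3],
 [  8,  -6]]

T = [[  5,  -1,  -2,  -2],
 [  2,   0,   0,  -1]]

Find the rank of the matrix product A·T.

2

First compute AT:
[[ 21,  -3,  -6,  -9],
 [ 17,  -7, -14,  -5],
 [  9,  -3,  -6,  -3],
 [ 28,  -8, -16, -10]]
Now row reduce the product.
R2 ← R2 − (17/21)·R1: [0, -32/7, -64/7, 16/7]
R3 ← R3 − (3/7)·R1: [0, -12/7, -24/7, 6/7]
R4 ← R4 − (4/3)·R1: [0, -4, -8, 2]
R3 ← R3 − (3/8)·R2: [0, 0, 0, 0]
R4 ← R4 − (7/8)·R2: [0, 0, 0, 0]
2 nonzero rows, so rank(AT) = 2.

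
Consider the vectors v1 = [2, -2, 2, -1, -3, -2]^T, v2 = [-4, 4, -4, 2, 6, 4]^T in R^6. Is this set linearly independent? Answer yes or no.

no

Form the matrix with these vectors as rows and row reduce.
R2 ← R2 + (2)·R1: [0, 0, 0, 0, 0, 0]
1 nonzero row, so the 2 vectors span a space of dimension 1.
Since 1 < 2, the vectors are linearly dependent.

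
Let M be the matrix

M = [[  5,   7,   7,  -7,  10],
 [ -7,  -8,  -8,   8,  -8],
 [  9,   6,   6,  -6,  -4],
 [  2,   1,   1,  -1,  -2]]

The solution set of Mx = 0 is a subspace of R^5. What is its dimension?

3

Row reduce to echelon form.
R2 ← R2 + (7/5)·R1: [0, 9/5, 9/5, -9/5, 6]
R3 ← R3 − (9/5)·R1: [0, -33/5, -33/5, 33/5, -22]
R4 ← R4 − (2/5)·R1: [0, -9/5, -9/5, 9/5, -6]
R3 ← R3 + (11/3)·R2: [0, 0, 0, 0, 0]
R4 ← R4 + R2: [0, 0, 0, 0, 0]
2 nonzero rows, so rank(M) = 2.
M has 5 columns; by rank–nullity, nullity = 5 − 2 = 3.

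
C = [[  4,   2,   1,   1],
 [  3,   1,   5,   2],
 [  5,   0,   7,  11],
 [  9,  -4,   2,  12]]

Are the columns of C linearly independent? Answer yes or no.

yes

Row reduce C to echelon form.
R2 ← R2 − (3/4)·R1: [0, -1/2, 17/4, 5/4]
R3 ← R3 − (5/4)·R1: [0, -5/2, 23/4, 39/4]
R4 ← R4 − (9/4)·R1: [0, -17/2, -1/4, 39/4]
R3 ← R3 − (5)·R2: [0, 0, -31/2, 7/2]
R4 ← R4 − (17)·R2: [0, 0, -145/2, -23/2]
R4 ← R4 − (145/31)·R3: [0, 0, 0, -864/31]
4 pivots among 4 columns.
Every column is a pivot column, so the columns are linearly independent.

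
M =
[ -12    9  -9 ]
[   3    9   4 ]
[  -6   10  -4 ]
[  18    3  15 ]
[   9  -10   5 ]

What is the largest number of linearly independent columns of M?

3

Row reduce to echelon form.
R2 ← R2 + (1/4)·R1: [0, 45/4, 7/4]
R3 ← R3 − (1/2)·R1: [0, 11/2, 1/2]
R4 ← R4 + (3/2)·R1: [0, 33/2, 3/2]
R5 ← R5 + (3/4)·R1: [0, -13/4, -7/4]
R3 ← R3 − (22/45)·R2: [0, 0, -16/45]
R4 ← R4 − (22/15)·R2: [0, 0, -16/15]
R5 ← R5 + (13/45)·R2: [0, 0, -56/45]
R4 ← R4 − (3)·R3: [0, 0, 0]
R5 ← R5 − (7/2)·R3: [0, 0, 0]
Echelon form has 3 nonzero rows, so rank(M) = 3.
The rank gives the maximum number of linearly independent columns: 3.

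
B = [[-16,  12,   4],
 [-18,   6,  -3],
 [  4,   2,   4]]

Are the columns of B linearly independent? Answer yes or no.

no

Row reduce B to echelon form.
R2 ← R2 − (9/8)·R1: [0, -15/2, -15/2]
R3 ← R3 + (1/4)·R1: [0, 5, 5]
R3 ← R3 + (2/3)·R2: [0, 0, 0]
2 pivots among 3 columns.
Only 2 < 3 pivot columns, so the columns are linearly dependent.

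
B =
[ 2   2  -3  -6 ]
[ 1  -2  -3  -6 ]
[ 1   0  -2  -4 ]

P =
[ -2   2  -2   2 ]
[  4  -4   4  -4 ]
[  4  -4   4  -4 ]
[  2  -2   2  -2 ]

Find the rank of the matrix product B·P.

First compute BP:
[[-20,  20, -20,  20],
 [-34,  34, -34,  34],
 [-18,  18, -18,  18]]
Now row reduce the product.
R2 ← R2 − (17/10)·R1: [0, 0, 0, 0]
R3 ← R3 − (9/10)·R1: [0, 0, 0, 0]
1 nonzero row, so rank(BP) = 1.

1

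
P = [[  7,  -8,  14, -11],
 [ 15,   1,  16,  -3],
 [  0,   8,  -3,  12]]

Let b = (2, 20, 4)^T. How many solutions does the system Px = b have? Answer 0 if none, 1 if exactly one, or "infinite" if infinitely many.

Row reduce the augmented matrix [P | b].
R2 ← R2 − (15/7)·R1: [0, 127/7, -14, 144/7, 110/7]
R3 ← R3 − (56/127)·R2: [0, 0, 403/127, 372/127, -372/127]
The echelon form has 3 nonzero rows, and every pivot lies in the first 4 columns, so rank(P) = rank([P|b]) = 3.
The system is consistent.
rank = 3 < 4 unknowns, so there are infinitely many solutions.

infinite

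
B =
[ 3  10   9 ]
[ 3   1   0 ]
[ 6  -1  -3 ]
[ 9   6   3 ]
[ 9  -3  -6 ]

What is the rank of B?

2

Row reduce to echelon form.
R2 ← R2 − R1: [0, -9, -9]
R3 ← R3 − (2)·R1: [0, -21, -21]
R4 ← R4 − (3)·R1: [0, -24, -24]
R5 ← R5 − (3)·R1: [0, -33, -33]
R3 ← R3 − (7/3)·R2: [0, 0, 0]
R4 ← R4 − (8/3)·R2: [0, 0, 0]
R5 ← R5 − (11/3)·R2: [0, 0, 0]
Echelon form has 2 nonzero rows, so rank(B) = 2.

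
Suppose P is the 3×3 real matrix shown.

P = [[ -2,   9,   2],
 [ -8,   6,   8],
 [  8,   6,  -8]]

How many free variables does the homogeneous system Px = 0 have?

Row reduce to echelon form.
R2 ← R2 − (4)·R1: [0, -30, 0]
R3 ← R3 + (4)·R1: [0, 42, 0]
R3 ← R3 + (7/5)·R2: [0, 0, 0]
2 nonzero rows, so rank(P) = 2.
P has 3 columns; by rank–nullity, nullity = 3 − 2 = 1.

1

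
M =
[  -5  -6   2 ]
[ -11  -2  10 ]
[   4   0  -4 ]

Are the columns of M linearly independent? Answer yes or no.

no

Row reduce M to echelon form.
R2 ← R2 − (11/5)·R1: [0, 56/5, 28/5]
R3 ← R3 + (4/5)·R1: [0, -24/5, -12/5]
R3 ← R3 + (3/7)·R2: [0, 0, 0]
2 pivots among 3 columns.
Only 2 < 3 pivot columns, so the columns are linearly dependent.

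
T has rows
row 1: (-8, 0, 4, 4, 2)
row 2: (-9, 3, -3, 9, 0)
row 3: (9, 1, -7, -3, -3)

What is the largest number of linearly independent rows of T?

2

Row reduce to echelon form.
R2 ← R2 − (9/8)·R1: [0, 3, -15/2, 9/2, -9/4]
R3 ← R3 + (9/8)·R1: [0, 1, -5/2, 3/2, -3/4]
R3 ← R3 − (1/3)·R2: [0, 0, 0, 0, 0]
Echelon form has 2 nonzero rows, so rank(T) = 2.
The rank gives the maximum number of linearly independent rows: 2.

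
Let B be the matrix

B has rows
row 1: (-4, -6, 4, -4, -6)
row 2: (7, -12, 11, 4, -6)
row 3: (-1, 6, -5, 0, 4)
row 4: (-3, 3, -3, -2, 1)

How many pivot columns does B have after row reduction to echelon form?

2

Row reduce to echelon form.
R2 ← R2 + (7/4)·R1: [0, -45/2, 18, -3, -33/2]
R3 ← R3 − (1/4)·R1: [0, 15/2, -6, 1, 11/2]
R4 ← R4 − (3/4)·R1: [0, 15/2, -6, 1, 11/2]
R3 ← R3 + (1/3)·R2: [0, 0, 0, 0, 0]
R4 ← R4 + (1/3)·R2: [0, 0, 0, 0, 0]
Echelon form has 2 nonzero rows, so rank(B) = 2.
Each nonzero row contributes one pivot column: 2 pivot columns.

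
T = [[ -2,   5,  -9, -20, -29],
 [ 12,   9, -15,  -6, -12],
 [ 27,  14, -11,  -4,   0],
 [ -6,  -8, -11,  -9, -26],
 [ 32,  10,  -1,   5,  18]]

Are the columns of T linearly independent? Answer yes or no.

Row reduce T to echelon form.
R2 ← R2 + (6)·R1: [0, 39, -69, -126, -186]
R3 ← R3 + (27/2)·R1: [0, 163/2, -265/2, -274, -783/2]
R4 ← R4 − (3)·R1: [0, -23, 16, 51, 61]
R5 ← R5 + (16)·R1: [0, 90, -145, -315, -446]
R3 ← R3 − (163/78)·R2: [0, 0, 152/13, -139/13, -73/26]
R4 ← R4 + (23/39)·R2: [0, 0, -321/13, -303/13, -633/13]
R5 ← R5 − (30/13)·R2: [0, 0, 185/13, -315/13, -218/13]
R4 ← R4 + (321/152)·R3: [0, 0, 0, -6975/152, -16605/304]
R5 ← R5 − (185/152)·R3: [0, 0, 0, -1705/152, -4059/304]
R5 ← R5 − (11/45)·R4: [0, 0, 0, 0, 0]
4 pivots among 5 columns.
Only 4 < 5 pivot columns, so the columns are linearly dependent.

no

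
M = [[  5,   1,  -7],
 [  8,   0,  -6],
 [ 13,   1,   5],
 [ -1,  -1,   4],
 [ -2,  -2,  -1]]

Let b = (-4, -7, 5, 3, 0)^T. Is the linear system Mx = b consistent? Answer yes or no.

no

Row reduce the augmented matrix [M | b].
R2 ← R2 − (8/5)·R1: [0, -8/5, 26/5, -3/5]
R3 ← R3 − (13/5)·R1: [0, -8/5, 116/5, 77/5]
R4 ← R4 + (1/5)·R1: [0, -4/5, 13/5, 11/5]
R5 ← R5 + (2/5)·R1: [0, -8/5, -19/5, -8/5]
R3 ← R3 − R2: [0, 0, 18, 16]
R4 ← R4 − (1/2)·R2: [0, 0, 0, 5/2]
R5 ← R5 − R2: [0, 0, -9, -1]
R5 ← R5 + (1/2)·R3: [0, 0, 0, 7]
R5 ← R5 − (14/5)·R4: [0, 0, 0, 0]
The echelon form has 4 nonzero rows; the last pivot sits in the augmented column, so rank(M) = 3 but rank([M|b]) = 4.
Since the ranks differ, the system is inconsistent.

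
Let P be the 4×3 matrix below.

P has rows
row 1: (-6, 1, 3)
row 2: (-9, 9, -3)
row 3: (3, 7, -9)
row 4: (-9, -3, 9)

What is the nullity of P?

1

Row reduce to echelon form.
R2 ← R2 − (3/2)·R1: [0, 15/2, -15/2]
R3 ← R3 + (1/2)·R1: [0, 15/2, -15/2]
R4 ← R4 − (3/2)·R1: [0, -9/2, 9/2]
R3 ← R3 − R2: [0, 0, 0]
R4 ← R4 + (3/5)·R2: [0, 0, 0]
2 nonzero rows, so rank(P) = 2.
P has 3 columns; by rank–nullity, nullity = 3 − 2 = 1.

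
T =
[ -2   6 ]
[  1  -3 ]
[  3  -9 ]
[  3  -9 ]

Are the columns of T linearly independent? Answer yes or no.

Row reduce T to echelon form.
R2 ← R2 + (1/2)·R1: [0, 0]
R3 ← R3 + (3/2)·R1: [0, 0]
R4 ← R4 + (3/2)·R1: [0, 0]
1 pivot among 2 columns.
Only 1 < 2 pivot columns, so the columns are linearly dependent.

no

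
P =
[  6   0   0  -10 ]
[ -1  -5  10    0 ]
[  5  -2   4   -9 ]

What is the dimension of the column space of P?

2

Row reduce to echelon form.
R2 ← R2 + (1/6)·R1: [0, -5, 10, -5/3]
R3 ← R3 − (5/6)·R1: [0, -2, 4, -2/3]
R3 ← R3 − (2/5)·R2: [0, 0, 0, 0]
Echelon form has 2 nonzero rows, so rank(P) = 2.
The column space has dimension equal to the rank: 2.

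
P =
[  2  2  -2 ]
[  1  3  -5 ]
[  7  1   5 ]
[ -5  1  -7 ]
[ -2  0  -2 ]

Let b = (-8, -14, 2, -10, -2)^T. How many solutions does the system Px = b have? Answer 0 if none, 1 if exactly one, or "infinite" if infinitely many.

infinite

Row reduce the augmented matrix [P | b].
R2 ← R2 − (1/2)·R1: [0, 2, -4, -10]
R3 ← R3 − (7/2)·R1: [0, -6, 12, 30]
R4 ← R4 + (5/2)·R1: [0, 6, -12, -30]
R5 ← R5 + R1: [0, 2, -4, -10]
R3 ← R3 + (3)·R2: [0, 0, 0, 0]
R4 ← R4 − (3)·R2: [0, 0, 0, 0]
R5 ← R5 − R2: [0, 0, 0, 0]
The echelon form has 2 nonzero rows, and every pivot lies in the first 3 columns, so rank(P) = rank([P|b]) = 2.
The system is consistent.
rank = 2 < 3 unknowns, so there are infinitely many solutions.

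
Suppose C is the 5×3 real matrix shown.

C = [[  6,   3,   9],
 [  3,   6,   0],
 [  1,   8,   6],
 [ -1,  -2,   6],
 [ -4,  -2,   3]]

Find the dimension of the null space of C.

Row reduce to echelon form.
R2 ← R2 − (1/2)·R1: [0, 9/2, -9/2]
R3 ← R3 − (1/6)·R1: [0, 15/2, 9/2]
R4 ← R4 + (1/6)·R1: [0, -3/2, 15/2]
R5 ← R5 + (2/3)·R1: [0, 0, 9]
R3 ← R3 − (5/3)·R2: [0, 0, 12]
R4 ← R4 + (1/3)·R2: [0, 0, 6]
R4 ← R4 − (1/2)·R3: [0, 0, 0]
R5 ← R5 − (3/4)·R3: [0, 0, 0]
3 nonzero rows, so rank(C) = 3.
C has 3 columns; by rank–nullity, nullity = 3 − 3 = 0.

0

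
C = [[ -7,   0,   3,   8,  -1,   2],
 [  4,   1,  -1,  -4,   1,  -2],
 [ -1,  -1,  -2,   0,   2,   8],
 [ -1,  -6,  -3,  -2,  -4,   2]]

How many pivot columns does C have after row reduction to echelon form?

Row reduce to echelon form.
R2 ← R2 + (4/7)·R1: [0, 1, 5/7, 4/7, 3/7, -6/7]
R3 ← R3 − (1/7)·R1: [0, -1, -17/7, -8/7, 15/7, 54/7]
R4 ← R4 − (1/7)·R1: [0, -6, -24/7, -22/7, -27/7, 12/7]
R3 ← R3 + R2: [0, 0, -12/7, -4/7, 18/7, 48/7]
R4 ← R4 + (6)·R2: [0, 0, 6/7, 2/7, -9/7, -24/7]
R4 ← R4 + (1/2)·R3: [0, 0, 0, 0, 0, 0]
Echelon form has 3 nonzero rows, so rank(C) = 3.
Each nonzero row contributes one pivot column: 3 pivot columns.

3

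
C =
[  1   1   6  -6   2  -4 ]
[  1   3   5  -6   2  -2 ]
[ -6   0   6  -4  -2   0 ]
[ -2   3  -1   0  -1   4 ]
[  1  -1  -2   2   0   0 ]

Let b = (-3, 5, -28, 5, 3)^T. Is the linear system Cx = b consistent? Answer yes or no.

yes

Row reduce the augmented matrix [C | b].
R2 ← R2 − R1: [0, 2, -1, 0, 0, 2, 8]
R3 ← R3 + (6)·R1: [0, 6, 42, -40, 10, -24, -46]
R4 ← R4 + (2)·R1: [0, 5, 11, -12, 3, -4, -1]
R5 ← R5 − R1: [0, -2, -8, 8, -2, 4, 6]
R3 ← R3 − (3)·R2: [0, 0, 45, -40, 10, -30, -70]
R4 ← R4 − (5/2)·R2: [0, 0, 27/2, -12, 3, -9, -21]
R5 ← R5 + R2: [0, 0, -9, 8, -2, 6, 14]
R4 ← R4 − (3/10)·R3: [0, 0, 0, 0, 0, 0, 0]
R5 ← R5 + (1/5)·R3: [0, 0, 0, 0, 0, 0, 0]
The echelon form has 3 nonzero rows, and every pivot lies in the first 6 columns, so rank(C) = rank([C|b]) = 3.
The system is consistent.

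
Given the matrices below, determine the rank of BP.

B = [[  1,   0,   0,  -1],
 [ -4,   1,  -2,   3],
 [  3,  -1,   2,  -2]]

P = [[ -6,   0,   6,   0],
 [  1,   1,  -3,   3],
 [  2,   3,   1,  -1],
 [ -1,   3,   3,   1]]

First compute BP:
[[ -5,  -3,   3,  -1],
 [ 18,   4, -20,   8],
 [-13,  -1,  17,  -7]]
Now row reduce the product.
R2 ← R2 + (18/5)·R1: [0, -34/5, -46/5, 22/5]
R3 ← R3 − (13/5)·R1: [0, 34/5, 46/5, -22/5]
R3 ← R3 + R2: [0, 0, 0, 0]
2 nonzero rows, so rank(BP) = 2.

2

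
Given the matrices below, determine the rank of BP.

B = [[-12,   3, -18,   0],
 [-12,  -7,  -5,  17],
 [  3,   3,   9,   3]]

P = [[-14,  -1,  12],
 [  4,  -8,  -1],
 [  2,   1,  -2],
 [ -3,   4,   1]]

3

First compute BP:
[[144, -30, -111],
 [ 79, 131, -110],
 [-21,  -6,  18]]
Now row reduce the product.
R2 ← R2 − (79/144)·R1: [0, 3539/24, -2357/48]
R3 ← R3 + (7/48)·R1: [0, -83/8, 29/16]
R3 ← R3 + (249/3539)·R2: [0, 0, -11625/7078]
3 nonzero rows, so rank(BP) = 3.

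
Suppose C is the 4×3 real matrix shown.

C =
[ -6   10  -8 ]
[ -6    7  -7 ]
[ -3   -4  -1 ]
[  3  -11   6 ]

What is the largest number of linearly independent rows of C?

2

Row reduce to echelon form.
R2 ← R2 − R1: [0, -3, 1]
R3 ← R3 − (1/2)·R1: [0, -9, 3]
R4 ← R4 + (1/2)·R1: [0, -6, 2]
R3 ← R3 − (3)·R2: [0, 0, 0]
R4 ← R4 − (2)·R2: [0, 0, 0]
Echelon form has 2 nonzero rows, so rank(C) = 2.
The rank gives the maximum number of linearly independent rows: 2.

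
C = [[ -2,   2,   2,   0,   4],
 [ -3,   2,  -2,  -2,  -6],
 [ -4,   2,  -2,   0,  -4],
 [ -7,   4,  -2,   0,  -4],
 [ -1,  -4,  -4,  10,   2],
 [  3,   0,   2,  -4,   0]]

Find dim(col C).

Row reduce to echelon form.
R2 ← R2 − (3/2)·R1: [0, -1, -5, -2, -12]
R3 ← R3 − (2)·R1: [0, -2, -6, 0, -12]
R4 ← R4 − (7/2)·R1: [0, -3, -9, 0, -18]
R5 ← R5 − (1/2)·R1: [0, -5, -5, 10, 0]
R6 ← R6 + (3/2)·R1: [0, 3, 5, -4, 6]
R3 ← R3 − (2)·R2: [0, 0, 4, 4, 12]
R4 ← R4 − (3)·R2: [0, 0, 6, 6, 18]
R5 ← R5 − (5)·R2: [0, 0, 20, 20, 60]
R6 ← R6 + (3)·R2: [0, 0, -10, -10, -30]
R4 ← R4 − (3/2)·R3: [0, 0, 0, 0, 0]
R5 ← R5 − (5)·R3: [0, 0, 0, 0, 0]
R6 ← R6 + (5/2)·R3: [0, 0, 0, 0, 0]
Echelon form has 3 nonzero rows, so rank(C) = 3.
The column space has dimension equal to the rank: 3.

3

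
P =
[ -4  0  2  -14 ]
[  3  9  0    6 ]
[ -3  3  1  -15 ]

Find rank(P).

3

Row reduce to echelon form.
R2 ← R2 + (3/4)·R1: [0, 9, 3/2, -9/2]
R3 ← R3 − (3/4)·R1: [0, 3, -1/2, -9/2]
R3 ← R3 − (1/3)·R2: [0, 0, -1, -3]
Echelon form has 3 nonzero rows, so rank(P) = 3.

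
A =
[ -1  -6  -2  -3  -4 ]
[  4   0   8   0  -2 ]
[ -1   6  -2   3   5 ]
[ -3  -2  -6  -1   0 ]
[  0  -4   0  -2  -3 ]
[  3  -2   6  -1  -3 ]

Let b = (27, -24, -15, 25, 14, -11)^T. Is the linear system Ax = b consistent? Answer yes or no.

yes

Row reduce the augmented matrix [A | b].
R2 ← R2 + (4)·R1: [0, -24, 0, -12, -18, 84]
R3 ← R3 − R1: [0, 12, 0, 6, 9, -42]
R4 ← R4 − (3)·R1: [0, 16, 0, 8, 12, -56]
R6 ← R6 + (3)·R1: [0, -20, 0, -10, -15, 70]
R3 ← R3 + (1/2)·R2: [0, 0, 0, 0, 0, 0]
R4 ← R4 + (2/3)·R2: [0, 0, 0, 0, 0, 0]
R5 ← R5 − (1/6)·R2: [0, 0, 0, 0, 0, 0]
R6 ← R6 − (5/6)·R2: [0, 0, 0, 0, 0, 0]
The echelon form has 2 nonzero rows, and every pivot lies in the first 5 columns, so rank(A) = rank([A|b]) = 2.
The system is consistent.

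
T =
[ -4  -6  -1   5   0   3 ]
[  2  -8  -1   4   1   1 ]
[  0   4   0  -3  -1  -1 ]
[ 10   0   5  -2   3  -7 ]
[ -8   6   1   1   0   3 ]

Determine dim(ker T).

Row reduce to echelon form.
R2 ← R2 + (1/2)·R1: [0, -11, -3/2, 13/2, 1, 5/2]
R4 ← R4 + (5/2)·R1: [0, -15, 5/2, 21/2, 3, 1/2]
R5 ← R5 − (2)·R1: [0, 18, 3, -9, 0, -3]
R3 ← R3 + (4/11)·R2: [0, 0, -6/11, -7/11, -7/11, -1/11]
R4 ← R4 − (15/11)·R2: [0, 0, 50/11, 18/11, 18/11, -32/11]
R5 ← R5 + (18/11)·R2: [0, 0, 6/11, 18/11, 18/11, 12/11]
R4 ← R4 + (25/3)·R3: [0, 0, 0, -11/3, -11/3, -11/3]
R5 ← R5 + R3: [0, 0, 0, 1, 1, 1]
R5 ← R5 + (3/11)·R4: [0, 0, 0, 0, 0, 0]
4 nonzero rows, so rank(T) = 4.
T has 6 columns; by rank–nullity, nullity = 6 − 4 = 2.

2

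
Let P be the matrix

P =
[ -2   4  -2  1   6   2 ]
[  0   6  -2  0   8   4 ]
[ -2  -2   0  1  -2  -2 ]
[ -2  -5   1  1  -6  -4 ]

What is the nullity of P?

4

Row reduce to echelon form.
R3 ← R3 − R1: [0, -6, 2, 0, -8, -4]
R4 ← R4 − R1: [0, -9, 3, 0, -12, -6]
R3 ← R3 + R2: [0, 0, 0, 0, 0, 0]
R4 ← R4 + (3/2)·R2: [0, 0, 0, 0, 0, 0]
2 nonzero rows, so rank(P) = 2.
P has 6 columns; by rank–nullity, nullity = 6 − 2 = 4.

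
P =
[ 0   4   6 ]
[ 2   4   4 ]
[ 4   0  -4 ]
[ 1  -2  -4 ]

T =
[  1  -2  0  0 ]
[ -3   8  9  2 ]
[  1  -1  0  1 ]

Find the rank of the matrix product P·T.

First compute PT:
[[ -6,  26,  36,  14],
 [ -6,  24,  36,  12],
 [  0,  -4,   0,  -4],
 [  3, -14, -18,  -8]]
Now row reduce the product.
R2 ← R2 − R1: [0, -2, 0, -2]
R4 ← R4 + (1/2)·R1: [0, -1, 0, -1]
R3 ← R3 − (2)·R2: [0, 0, 0, 0]
R4 ← R4 − (1/2)·R2: [0, 0, 0, 0]
2 nonzero rows, so rank(PT) = 2.

2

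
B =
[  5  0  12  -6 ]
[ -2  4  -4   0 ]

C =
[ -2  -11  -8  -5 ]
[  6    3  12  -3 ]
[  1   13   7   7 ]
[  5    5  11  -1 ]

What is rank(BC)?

First compute BC:
[[-28,  71, -22,  65],
 [ 24, -18,  36, -30]]
Now row reduce the product.
R2 ← R2 + (6/7)·R1: [0, 300/7, 120/7, 180/7]
2 nonzero rows, so rank(BC) = 2.

2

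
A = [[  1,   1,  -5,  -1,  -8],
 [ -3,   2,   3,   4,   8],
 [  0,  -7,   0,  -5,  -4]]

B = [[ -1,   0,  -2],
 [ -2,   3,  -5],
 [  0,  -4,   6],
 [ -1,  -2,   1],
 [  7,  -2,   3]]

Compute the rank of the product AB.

First compute AB:
[[-58,  41, -62],
 [ 51, -30,  42],
 [ -9,  -3,  18]]
Now row reduce the product.
R2 ← R2 + (51/58)·R1: [0, 351/58, -363/29]
R3 ← R3 − (9/58)·R1: [0, -543/58, 801/29]
R3 ← R3 + (181/117)·R2: [0, 0, 322/39]
3 nonzero rows, so rank(AB) = 3.

3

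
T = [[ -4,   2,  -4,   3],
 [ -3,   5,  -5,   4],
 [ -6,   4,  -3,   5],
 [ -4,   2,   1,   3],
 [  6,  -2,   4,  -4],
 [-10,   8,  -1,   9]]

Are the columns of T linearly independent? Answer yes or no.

Row reduce T to echelon form.
R2 ← R2 − (3/4)·R1: [0, 7/2, -2, 7/4]
R3 ← R3 − (3/2)·R1: [0, 1, 3, 1/2]
R4 ← R4 − R1: [0, 0, 5, 0]
R5 ← R5 + (3/2)·R1: [0, 1, -2, 1/2]
R6 ← R6 − (5/2)·R1: [0, 3, 9, 3/2]
R3 ← R3 − (2/7)·R2: [0, 0, 25/7, 0]
R5 ← R5 − (2/7)·R2: [0, 0, -10/7, 0]
R6 ← R6 − (6/7)·R2: [0, 0, 75/7, 0]
R4 ← R4 − (7/5)·R3: [0, 0, 0, 0]
R5 ← R5 + (2/5)·R3: [0, 0, 0, 0]
R6 ← R6 − (3)·R3: [0, 0, 0, 0]
3 pivots among 4 columns.
Only 3 < 4 pivot columns, so the columns are linearly dependent.

no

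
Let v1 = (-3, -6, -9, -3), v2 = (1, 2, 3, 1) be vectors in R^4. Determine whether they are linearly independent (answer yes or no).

no

Form the matrix with these vectors as rows and row reduce.
R2 ← R2 + (1/3)·R1: [0, 0, 0, 0]
1 nonzero row, so the 2 vectors span a space of dimension 1.
Since 1 < 2, the vectors are linearly dependent.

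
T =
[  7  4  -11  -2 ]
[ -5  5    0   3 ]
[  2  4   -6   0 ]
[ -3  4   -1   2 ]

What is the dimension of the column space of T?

2

Row reduce to echelon form.
R2 ← R2 + (5/7)·R1: [0, 55/7, -55/7, 11/7]
R3 ← R3 − (2/7)·R1: [0, 20/7, -20/7, 4/7]
R4 ← R4 + (3/7)·R1: [0, 40/7, -40/7, 8/7]
R3 ← R3 − (4/11)·R2: [0, 0, 0, 0]
R4 ← R4 − (8/11)·R2: [0, 0, 0, 0]
Echelon form has 2 nonzero rows, so rank(T) = 2.
The column space has dimension equal to the rank: 2.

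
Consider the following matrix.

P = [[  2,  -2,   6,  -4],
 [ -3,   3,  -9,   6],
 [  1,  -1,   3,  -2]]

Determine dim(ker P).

Row reduce to echelon form.
R2 ← R2 + (3/2)·R1: [0, 0, 0, 0]
R3 ← R3 − (1/2)·R1: [0, 0, 0, 0]
1 nonzero row, so rank(P) = 1.
P has 4 columns; by rank–nullity, nullity = 4 − 1 = 3.

3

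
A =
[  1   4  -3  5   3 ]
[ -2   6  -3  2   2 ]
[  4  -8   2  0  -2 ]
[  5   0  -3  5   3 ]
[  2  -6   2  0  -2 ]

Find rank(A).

Row reduce to echelon form.
R2 ← R2 + (2)·R1: [0, 14, -9, 12, 8]
R3 ← R3 − (4)·R1: [0, -24, 14, -20, -14]
R4 ← R4 − (5)·R1: [0, -20, 12, -20, -12]
R5 ← R5 − (2)·R1: [0, -14, 8, -10, -8]
R3 ← R3 + (12/7)·R2: [0, 0, -10/7, 4/7, -2/7]
R4 ← R4 + (10/7)·R2: [0, 0, -6/7, -20/7, -4/7]
R5 ← R5 + R2: [0, 0, -1, 2, 0]
R4 ← R4 − (3/5)·R3: [0, 0, 0, -16/5, -2/5]
R5 ← R5 − (7/10)·R3: [0, 0, 0, 8/5, 1/5]
R5 ← R5 + (1/2)·R4: [0, 0, 0, 0, 0]
Echelon form has 4 nonzero rows, so rank(A) = 4.

4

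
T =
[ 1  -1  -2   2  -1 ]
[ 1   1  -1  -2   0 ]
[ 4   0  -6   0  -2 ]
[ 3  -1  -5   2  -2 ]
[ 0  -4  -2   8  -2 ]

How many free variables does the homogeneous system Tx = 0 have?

3

Row reduce to echelon form.
R2 ← R2 − R1: [0, 2, 1, -4, 1]
R3 ← R3 − (4)·R1: [0, 4, 2, -8, 2]
R4 ← R4 − (3)·R1: [0, 2, 1, -4, 1]
R3 ← R3 − (2)·R2: [0, 0, 0, 0, 0]
R4 ← R4 − R2: [0, 0, 0, 0, 0]
R5 ← R5 + (2)·R2: [0, 0, 0, 0, 0]
2 nonzero rows, so rank(T) = 2.
T has 5 columns; by rank–nullity, nullity = 5 − 2 = 3.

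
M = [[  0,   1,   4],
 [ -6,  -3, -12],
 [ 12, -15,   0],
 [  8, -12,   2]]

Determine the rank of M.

Row reduce to echelon form.
Swap R1 ↔ R2
R3 ← R3 + (2)·R1: [0, -21, -24]
R4 ← R4 + (4/3)·R1: [0, -16, -14]
R3 ← R3 + (21)·R2: [0, 0, 60]
R4 ← R4 + (16)·R2: [0, 0, 50]
R4 ← R4 − (5/6)·R3: [0, 0, 0]
Echelon form has 3 nonzero rows, so rank(M) = 3.

3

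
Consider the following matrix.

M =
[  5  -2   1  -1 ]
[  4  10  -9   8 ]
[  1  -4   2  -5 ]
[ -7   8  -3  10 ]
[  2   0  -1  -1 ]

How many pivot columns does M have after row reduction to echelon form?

Row reduce to echelon form.
R2 ← R2 − (4/5)·R1: [0, 58/5, -49/5, 44/5]
R3 ← R3 − (1/5)·R1: [0, -18/5, 9/5, -24/5]
R4 ← R4 + (7/5)·R1: [0, 26/5, -8/5, 43/5]
R5 ← R5 − (2/5)·R1: [0, 4/5, -7/5, -3/5]
R3 ← R3 + (9/29)·R2: [0, 0, -36/29, -60/29]
R4 ← R4 − (13/29)·R2: [0, 0, 81/29, 135/29]
R5 ← R5 − (2/29)·R2: [0, 0, -21/29, -35/29]
R4 ← R4 + (9/4)·R3: [0, 0, 0, 0]
R5 ← R5 − (7/12)·R3: [0, 0, 0, 0]
Echelon form has 3 nonzero rows, so rank(M) = 3.
Each nonzero row contributes one pivot column: 3 pivot columns.

3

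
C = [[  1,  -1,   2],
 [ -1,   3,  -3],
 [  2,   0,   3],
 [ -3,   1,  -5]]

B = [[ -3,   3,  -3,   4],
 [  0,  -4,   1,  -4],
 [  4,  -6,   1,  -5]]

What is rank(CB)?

2

First compute CB:
[[  5,  -5,  -2,  -2],
 [ -9,   3,   3,  -1],
 [  6, -12,  -3,  -7],
 [-11,  17,   5,   9]]
Now row reduce the product.
R2 ← R2 + (9/5)·R1: [0, -6, -3/5, -23/5]
R3 ← R3 − (6/5)·R1: [0, -6, -3/5, -23/5]
R4 ← R4 + (11/5)·R1: [0, 6, 3/5, 23/5]
R3 ← R3 − R2: [0, 0, 0, 0]
R4 ← R4 + R2: [0, 0, 0, 0]
2 nonzero rows, so rank(CB) = 2.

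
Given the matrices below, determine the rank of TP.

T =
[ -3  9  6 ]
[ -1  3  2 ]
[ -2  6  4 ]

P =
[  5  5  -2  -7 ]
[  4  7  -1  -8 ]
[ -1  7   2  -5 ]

1

First compute TP:
[[ 15,  90,   9, -81],
 [  5,  30,   3, -27],
 [ 10,  60,   6, -54]]
Now row reduce the product.
R2 ← R2 − (1/3)·R1: [0, 0, 0, 0]
R3 ← R3 − (2/3)·R1: [0, 0, 0, 0]
1 nonzero row, so rank(TP) = 1.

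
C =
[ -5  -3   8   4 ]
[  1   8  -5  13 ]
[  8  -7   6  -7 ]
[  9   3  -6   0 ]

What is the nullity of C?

Row reduce to echelon form.
R2 ← R2 + (1/5)·R1: [0, 37/5, -17/5, 69/5]
R3 ← R3 + (8/5)·R1: [0, -59/5, 94/5, -3/5]
R4 ← R4 + (9/5)·R1: [0, -12/5, 42/5, 36/5]
R3 ← R3 + (59/37)·R2: [0, 0, 495/37, 792/37]
R4 ← R4 + (12/37)·R2: [0, 0, 270/37, 432/37]
R4 ← R4 − (6/11)·R3: [0, 0, 0, 0]
3 nonzero rows, so rank(C) = 3.
C has 4 columns; by rank–nullity, nullity = 4 − 3 = 1.

1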